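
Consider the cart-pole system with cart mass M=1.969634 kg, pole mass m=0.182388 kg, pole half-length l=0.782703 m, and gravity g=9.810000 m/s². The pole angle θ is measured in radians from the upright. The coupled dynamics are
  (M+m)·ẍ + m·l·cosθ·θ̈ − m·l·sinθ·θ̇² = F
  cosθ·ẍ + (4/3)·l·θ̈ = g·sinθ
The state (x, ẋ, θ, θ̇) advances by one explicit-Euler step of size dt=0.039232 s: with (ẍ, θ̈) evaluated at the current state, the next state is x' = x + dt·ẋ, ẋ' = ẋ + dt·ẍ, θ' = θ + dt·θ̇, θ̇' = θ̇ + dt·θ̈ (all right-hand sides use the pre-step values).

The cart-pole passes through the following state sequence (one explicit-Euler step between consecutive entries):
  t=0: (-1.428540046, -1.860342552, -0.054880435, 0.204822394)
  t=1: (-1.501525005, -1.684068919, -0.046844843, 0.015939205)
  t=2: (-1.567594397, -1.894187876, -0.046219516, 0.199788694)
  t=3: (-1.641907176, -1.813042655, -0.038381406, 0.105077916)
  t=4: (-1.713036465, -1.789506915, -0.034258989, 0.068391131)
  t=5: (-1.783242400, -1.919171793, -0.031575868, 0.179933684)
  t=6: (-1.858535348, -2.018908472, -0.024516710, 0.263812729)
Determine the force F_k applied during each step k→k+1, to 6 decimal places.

step 0→1:
  ẍ = (ẋ'−ẋ)/dt = (-1.684068919−-1.860342552)/0.039232 = 4.493109
  θ̈ = (θ̇'−θ̇)/dt = (0.015939205−0.204822394)/0.039232 = -4.814518
  sinθ=-0.054853, cosθ=0.998494
  F = (M+m)·ẍ + m·l·cosθ·θ̈ − m·l·sinθ·θ̇² = 9.669268 + -0.686265 − -0.000329 = 8.983332
step 1→2:
  ẍ = (ẋ'−ẋ)/dt = (-1.894187876−-1.684068919)/0.039232 = -5.355805
  θ̈ = (θ̇'−θ̇)/dt = (0.199788694−0.015939205)/0.039232 = 4.686213
  sinθ=-0.046828, cosθ=0.998903
  F = (M+m)·ẍ + m·l·cosθ·θ̈ − m·l·sinθ·θ̇² = -11.525811 + 0.668249 − -0.000002 = -10.857560
step 2→3:
  ẍ = (ẋ'−ẋ)/dt = (-1.813042655−-1.894187876)/0.039232 = 2.068343
  θ̈ = (θ̇'−θ̇)/dt = (0.105077916−0.199788694)/0.039232 = -2.414121
  sinθ=-0.046203, cosθ=0.998932
  F = (M+m)·ẍ + m·l·cosθ·θ̈ − m·l·sinθ·θ̇² = 4.451119 + -0.344261 − -0.000263 = 4.107121
step 3→4:
  ẍ = (ẋ'−ẋ)/dt = (-1.789506915−-1.813042655)/0.039232 = 0.599912
  θ̈ = (θ̇'−θ̇)/dt = (0.068391131−0.105077916)/0.039232 = -0.935124
  sinθ=-0.038372, cosθ=0.999264
  F = (M+m)·ẍ + m·l·cosθ·θ̈ − m·l·sinθ·θ̇² = 1.291023 + -0.133396 − -0.000060 = 1.157688
step 4→5:
  ẍ = (ẋ'−ẋ)/dt = (-1.919171793−-1.789506915)/0.039232 = -3.305079
  θ̈ = (θ̇'−θ̇)/dt = (0.179933684−0.068391131)/0.039232 = 2.843152
  sinθ=-0.034252, cosθ=0.999413
  F = (M+m)·ẍ + m·l·cosθ·θ̈ − m·l·sinθ·θ̇² = -7.112604 + 0.405638 − -0.000023 = -6.706943
step 5→6:
  ẍ = (ẋ'−ẋ)/dt = (-2.018908472−-1.919171793)/0.039232 = -2.542228
  θ̈ = (θ̇'−θ̇)/dt = (0.263812729−0.179933684)/0.039232 = 2.138026
  sinθ=-0.031571, cosθ=0.999502
  F = (M+m)·ẍ + m·l·cosθ·θ̈ − m·l·sinθ·θ̇² = -5.470930 + 0.305063 − -0.000146 = -5.165721

F_0 = 8.983332 N
F_1 = -10.857560 N
F_2 = 4.107121 N
F_3 = 1.157688 N
F_4 = -6.706943 N
F_5 = -5.165721 N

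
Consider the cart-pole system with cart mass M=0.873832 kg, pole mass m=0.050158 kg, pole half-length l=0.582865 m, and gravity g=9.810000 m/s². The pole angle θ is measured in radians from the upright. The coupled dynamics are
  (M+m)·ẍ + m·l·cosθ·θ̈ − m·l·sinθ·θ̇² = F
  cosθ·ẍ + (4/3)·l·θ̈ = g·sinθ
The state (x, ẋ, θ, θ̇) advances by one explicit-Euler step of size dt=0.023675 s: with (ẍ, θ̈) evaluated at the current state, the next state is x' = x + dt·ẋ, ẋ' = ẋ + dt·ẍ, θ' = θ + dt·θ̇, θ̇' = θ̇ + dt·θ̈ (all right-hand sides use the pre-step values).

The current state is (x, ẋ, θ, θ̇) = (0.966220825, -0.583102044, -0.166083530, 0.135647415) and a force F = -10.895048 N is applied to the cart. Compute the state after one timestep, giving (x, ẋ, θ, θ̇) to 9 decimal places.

(0.952415884, -0.872168912, -0.162872077, 0.453079173)

sinθ=-0.165321048, cosθ=0.986239804
temp = (F + m·l·θ̇²·sinθ)/(M+m) = (-10.895048 + -0.000088932)/0.923990 = -11.791401349
θ̈ = (g·sinθ − cosθ·temp)/(l·(4/3 − m·cos²θ/(M+m))) = 13.407888385
ẍ = temp − m·l·θ̈·cosθ/(M+m) = -12.209793790
Euler: x'=0.966220825+0.023675·-0.583102044=0.952415884, ẋ'=-0.583102044+0.023675·-12.209793790=-0.872168912
       θ'=-0.166083530+0.023675·0.135647415=-0.162872077, θ̇'=0.135647415+0.023675·13.407888385=0.453079173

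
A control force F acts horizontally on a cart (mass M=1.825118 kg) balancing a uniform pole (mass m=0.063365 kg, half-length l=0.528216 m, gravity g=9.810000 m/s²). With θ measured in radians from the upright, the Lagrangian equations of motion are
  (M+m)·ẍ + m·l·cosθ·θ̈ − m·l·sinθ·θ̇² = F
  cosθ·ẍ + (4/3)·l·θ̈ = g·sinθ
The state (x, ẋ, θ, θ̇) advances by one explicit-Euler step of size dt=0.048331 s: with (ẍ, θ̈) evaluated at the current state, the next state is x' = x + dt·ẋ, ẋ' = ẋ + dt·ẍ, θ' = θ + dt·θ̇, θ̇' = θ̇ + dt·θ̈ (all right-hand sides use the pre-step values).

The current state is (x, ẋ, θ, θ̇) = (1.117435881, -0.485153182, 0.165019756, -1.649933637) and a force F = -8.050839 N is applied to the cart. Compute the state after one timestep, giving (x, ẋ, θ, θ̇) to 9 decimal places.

sinθ=0.164271819, cosθ=0.986415110
temp = (F + m·l·θ̇²·sinθ)/(M+m) = (-8.050839 + 0.014967767)/1.888483 = -4.255199138
θ̈ = (g·sinθ − cosθ·temp)/(l·(4/3 − m·cos²θ/(M+m))) = 8.454930272
ẍ = temp − m·l·θ̈·cosθ/(M+m) = -4.403013849
Euler: x'=1.117435881+0.048331·-0.485153182=1.093987943, ẋ'=-0.485153182+0.048331·-4.403013849=-0.697955244
       θ'=0.165019756+0.048331·-1.649933637=0.085276813, θ̇'=-1.649933637+0.048331·8.454930272=-1.241298402

(1.093987943, -0.697955244, 0.085276813, -1.241298402)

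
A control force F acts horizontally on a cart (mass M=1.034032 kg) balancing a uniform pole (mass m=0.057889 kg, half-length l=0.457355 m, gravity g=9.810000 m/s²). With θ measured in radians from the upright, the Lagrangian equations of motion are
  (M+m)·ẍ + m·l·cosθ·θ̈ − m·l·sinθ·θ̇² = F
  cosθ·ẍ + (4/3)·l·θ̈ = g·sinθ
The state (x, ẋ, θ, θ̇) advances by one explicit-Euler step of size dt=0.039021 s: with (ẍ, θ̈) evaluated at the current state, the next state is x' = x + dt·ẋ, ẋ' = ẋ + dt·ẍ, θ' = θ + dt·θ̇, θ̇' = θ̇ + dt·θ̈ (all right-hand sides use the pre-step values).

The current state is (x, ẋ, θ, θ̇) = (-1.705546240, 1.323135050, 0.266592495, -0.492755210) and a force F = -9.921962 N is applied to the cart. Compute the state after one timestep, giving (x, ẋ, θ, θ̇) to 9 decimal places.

sinθ=0.263445840, cosθ=0.964674188
temp = (F + m·l·θ̇²·sinθ)/(M+m) = (-9.921962 + 0.001693570)/1.091921 = -9.085152158
θ̈ = (g·sinθ − cosθ·temp)/(l·(4/3 − m·cos²θ/(M+m))) = 19.325262996
ẍ = temp − m·l·θ̈·cosθ/(M+m) = -9.537179111
Euler: x'=-1.705546240+0.039021·1.323135050=-1.653916187, ẋ'=1.323135050+0.039021·-9.537179111=0.950984784
       θ'=0.266592495+0.039021·-0.492755210=0.247364694, θ̇'=-0.492755210+0.039021·19.325262996=0.261335877

(-1.653916187, 0.950984784, 0.247364694, 0.261335877)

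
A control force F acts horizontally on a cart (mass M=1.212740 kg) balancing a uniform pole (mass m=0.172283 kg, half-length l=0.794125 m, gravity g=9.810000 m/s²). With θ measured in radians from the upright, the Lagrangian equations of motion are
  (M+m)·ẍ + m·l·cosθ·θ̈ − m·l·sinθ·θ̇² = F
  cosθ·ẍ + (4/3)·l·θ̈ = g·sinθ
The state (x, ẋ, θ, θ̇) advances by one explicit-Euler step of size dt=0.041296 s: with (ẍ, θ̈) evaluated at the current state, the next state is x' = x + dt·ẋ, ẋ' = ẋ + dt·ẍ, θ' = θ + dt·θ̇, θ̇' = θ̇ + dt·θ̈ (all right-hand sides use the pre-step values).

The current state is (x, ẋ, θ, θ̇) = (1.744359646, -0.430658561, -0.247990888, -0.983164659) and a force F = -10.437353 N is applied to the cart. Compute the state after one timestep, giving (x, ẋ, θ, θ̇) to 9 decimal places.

(1.726575170, -0.762968898, -0.288591656, -0.772832962)

sinθ=-0.245456808, cosθ=0.969407528
temp = (F + m·l·θ̇²·sinθ)/(M+m) = (-10.437353 + -0.032460776)/1.385023 = -7.559306795
θ̈ = (g·sinθ − cosθ·temp)/(l·(4/3 − m·cos²θ/(M+m))) = 5.093270472
ẍ = temp − m·l·θ̈·cosθ/(M+m) = -8.047034512
Euler: x'=1.744359646+0.041296·-0.430658561=1.726575170, ẋ'=-0.430658561+0.041296·-8.047034512=-0.762968898
       θ'=-0.247990888+0.041296·-0.983164659=-0.288591656, θ̇'=-0.983164659+0.041296·5.093270472=-0.772832962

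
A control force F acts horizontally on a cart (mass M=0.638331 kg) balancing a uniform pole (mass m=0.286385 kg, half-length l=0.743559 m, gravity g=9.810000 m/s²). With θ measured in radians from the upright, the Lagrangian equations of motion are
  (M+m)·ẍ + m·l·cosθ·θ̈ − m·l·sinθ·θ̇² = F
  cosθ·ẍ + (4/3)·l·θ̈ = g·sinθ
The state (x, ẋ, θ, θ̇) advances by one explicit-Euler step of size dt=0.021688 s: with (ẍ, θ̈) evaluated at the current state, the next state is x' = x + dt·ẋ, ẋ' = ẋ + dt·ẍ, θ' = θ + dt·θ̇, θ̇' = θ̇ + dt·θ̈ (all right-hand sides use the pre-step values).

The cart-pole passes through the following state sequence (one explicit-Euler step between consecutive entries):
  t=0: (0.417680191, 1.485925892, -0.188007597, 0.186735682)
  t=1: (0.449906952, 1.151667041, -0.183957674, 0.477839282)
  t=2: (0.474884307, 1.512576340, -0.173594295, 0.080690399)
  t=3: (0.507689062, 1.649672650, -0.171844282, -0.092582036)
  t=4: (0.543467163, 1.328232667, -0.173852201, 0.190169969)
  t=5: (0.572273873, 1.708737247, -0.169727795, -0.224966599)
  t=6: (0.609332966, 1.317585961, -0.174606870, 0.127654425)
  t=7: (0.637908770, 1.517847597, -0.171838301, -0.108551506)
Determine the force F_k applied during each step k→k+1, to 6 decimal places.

F_0 = -11.442638 N
F_1 = 11.563440 N
F_2 = 4.169935 N
F_3 = -10.969678 N
F_4 = 12.210404 N
F_5 = -13.263314 N
F_6 = 6.255272 N

step 0→1:
  ẍ = (ẋ'−ẋ)/dt = (1.151667041−1.485925892)/0.021688 = -15.412157
  θ̈ = (θ̇'−θ̇)/dt = (0.477839282−0.186735682)/0.021688 = 13.422335
  sinθ=-0.186902, cosθ=0.982379
  F = (M+m)·ẍ + m·l·cosθ·θ̈ − m·l·sinθ·θ̇² = -14.251868 + 2.807842 − -0.001388 = -11.442638
step 1→2:
  ẍ = (ẋ'−ẋ)/dt = (1.512576340−1.151667041)/0.021688 = 16.640967
  θ̈ = (θ̇'−θ̇)/dt = (0.080690399−0.477839282)/0.021688 = -18.311918
  sinθ=-0.182922, cosθ=0.983127
  F = (M+m)·ẍ + m·l·cosθ·θ̈ − m·l·sinθ·θ̇² = 15.388169 + -3.833623 − -0.008894 = 11.563440
step 2→3:
  ẍ = (ẋ'−ẋ)/dt = (1.649672650−1.512576340)/0.021688 = 6.321298
  θ̈ = (θ̇'−θ̇)/dt = (-0.092582036−0.080690399)/0.021688 = -7.989323
  sinθ=-0.172724, cosθ=0.984970
  F = (M+m)·ẍ + m·l·cosθ·θ̈ − m·l·sinθ·θ̇² = 5.845405 + -1.675710 − -0.000239 = 4.169935
step 3→4:
  ẍ = (ẋ'−ẋ)/dt = (1.328232667−1.649672650)/0.021688 = -14.821098
  θ̈ = (θ̇'−θ̇)/dt = (0.190169969−-0.092582036)/0.021688 = 13.037256
  sinθ=-0.171000, cosθ=0.985271
  F = (M+m)·ẍ + m·l·cosθ·θ̈ − m·l·sinθ·θ̇² = -13.705307 + 2.735317 − -0.000312 = -10.969678
step 4→5:
  ẍ = (ẋ'−ẋ)/dt = (1.708737247−1.328232667)/0.021688 = 17.544475
  θ̈ = (θ̇'−θ̇)/dt = (-0.224966599−0.190169969)/0.021688 = -19.141302
  sinθ=-0.172978, cosθ=0.984926
  F = (M+m)·ẍ + m·l·cosθ·θ̈ − m·l·sinθ·θ̇² = 16.223657 + -4.014585 − -0.001332 = 12.210404
step 5→6:
  ẍ = (ẋ'−ẋ)/dt = (1.317585961−1.708737247)/0.021688 = -18.035378
  θ̈ = (θ̇'−θ̇)/dt = (0.127654425−-0.224966599)/0.021688 = 16.258808
  sinθ=-0.168914, cosθ=0.985631
  F = (M+m)·ẍ + m·l·cosθ·θ̈ − m·l·sinθ·θ̇² = -16.677603 + 3.412469 − -0.001820 = -13.263314
step 6→7:
  ẍ = (ẋ'−ẋ)/dt = (1.517847597−1.317585961)/0.021688 = 9.233753
  θ̈ = (θ̇'−θ̇)/dt = (-0.108551506−0.127654425)/0.021688 = -10.891089
  sinθ=-0.173721, cosθ=0.984795
  F = (M+m)·ẍ + m·l·cosθ·θ̈ − m·l·sinθ·θ̇² = 8.538599 + -2.283930 − -0.000603 = 6.255272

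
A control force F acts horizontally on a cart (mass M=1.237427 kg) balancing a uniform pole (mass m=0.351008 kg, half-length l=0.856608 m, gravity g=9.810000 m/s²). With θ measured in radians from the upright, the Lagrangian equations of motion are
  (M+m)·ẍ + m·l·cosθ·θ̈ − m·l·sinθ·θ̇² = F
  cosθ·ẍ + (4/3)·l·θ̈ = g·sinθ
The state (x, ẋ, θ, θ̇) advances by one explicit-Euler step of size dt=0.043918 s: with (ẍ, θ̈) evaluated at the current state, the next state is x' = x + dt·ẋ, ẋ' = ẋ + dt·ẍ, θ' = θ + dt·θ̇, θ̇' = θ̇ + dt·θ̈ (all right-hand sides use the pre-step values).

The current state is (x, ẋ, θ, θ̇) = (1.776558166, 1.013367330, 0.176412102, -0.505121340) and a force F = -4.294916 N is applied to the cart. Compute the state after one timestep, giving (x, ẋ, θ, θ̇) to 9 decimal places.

sinθ=0.175498498, cosθ=0.984479699
temp = (F + m·l·θ̇²·sinθ)/(M+m) = (-4.294916 + 0.013463686)/1.588435 = -2.695390314
θ̈ = (g·sinθ − cosθ·temp)/(l·(4/3 − m·cos²θ/(M+m))) = 4.563757029
ẍ = temp − m·l·θ̈·cosθ/(M+m) = -3.545860263
Euler: x'=1.776558166+0.043918·1.013367330=1.821063232, ẋ'=1.013367330+0.043918·-3.545860263=0.857640239
       θ'=0.176412102+0.043918·-0.505121340=0.154228183, θ̇'=-0.505121340+0.043918·4.563757029=-0.304690259

(1.821063232, 0.857640239, 0.154228183, -0.304690259)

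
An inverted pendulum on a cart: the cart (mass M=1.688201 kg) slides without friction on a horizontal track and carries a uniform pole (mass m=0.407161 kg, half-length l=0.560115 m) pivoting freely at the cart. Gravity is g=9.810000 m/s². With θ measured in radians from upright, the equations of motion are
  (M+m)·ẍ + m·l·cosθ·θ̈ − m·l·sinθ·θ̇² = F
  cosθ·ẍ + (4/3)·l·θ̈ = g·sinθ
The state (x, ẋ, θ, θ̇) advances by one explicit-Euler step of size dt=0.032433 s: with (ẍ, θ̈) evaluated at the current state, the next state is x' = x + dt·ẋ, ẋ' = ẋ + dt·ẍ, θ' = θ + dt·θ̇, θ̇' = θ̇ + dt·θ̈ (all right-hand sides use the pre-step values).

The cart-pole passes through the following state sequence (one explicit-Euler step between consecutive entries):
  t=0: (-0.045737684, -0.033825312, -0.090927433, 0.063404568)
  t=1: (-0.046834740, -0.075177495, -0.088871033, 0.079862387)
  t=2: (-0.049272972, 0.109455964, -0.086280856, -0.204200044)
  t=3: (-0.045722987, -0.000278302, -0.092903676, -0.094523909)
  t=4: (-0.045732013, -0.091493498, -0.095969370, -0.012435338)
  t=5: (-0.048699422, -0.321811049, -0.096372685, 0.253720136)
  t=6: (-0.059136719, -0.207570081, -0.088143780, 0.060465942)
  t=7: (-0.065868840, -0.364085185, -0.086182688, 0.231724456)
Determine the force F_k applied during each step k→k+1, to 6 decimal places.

F_0 = -2.556263 N
F_1 = 9.938993 N
F_2 = -6.320324 N
F_3 = -5.318120 N
F_4 = -13.016965 N
F_5 = 6.029462 N
F_6 = -8.912168 N

step 0→1:
  ẍ = (ẋ'−ẋ)/dt = (-0.075177495−-0.033825312)/0.032433 = -1.275003
  θ̈ = (θ̇'−θ̇)/dt = (0.079862387−0.063404568)/0.032433 = 0.507441
  sinθ=-0.090802, cosθ=0.995869
  F = (M+m)·ẍ + m·l·cosθ·θ̈ − m·l·sinθ·θ̇² = -2.671594 + 0.115247 − -0.000083 = -2.556263
step 1→2:
  ẍ = (ẋ'−ẋ)/dt = (0.109455964−-0.075177495)/0.032433 = 5.692765
  θ̈ = (θ̇'−θ̇)/dt = (-0.204200044−0.079862387)/0.032433 = -8.758438
  sinθ=-0.088754, cosθ=0.996054
  F = (M+m)·ẍ + m·l·cosθ·θ̈ − m·l·sinθ·θ̇² = 11.928404 + -1.989540 − -0.000129 = 9.938993
step 2→3:
  ẍ = (ẋ'−ẋ)/dt = (-0.000278302−0.109455964)/0.032433 = -3.383414
  θ̈ = (θ̇'−θ̇)/dt = (-0.094523909−-0.204200044)/0.032433 = 3.381622
  sinθ=-0.086174, cosθ=0.996280
  F = (M+m)·ẍ + m·l·cosθ·θ̈ − m·l·sinθ·θ̇² = -7.089477 + 0.768334 − -0.000819 = -6.320324
step 3→4:
  ẍ = (ẋ'−ẋ)/dt = (-0.091493498−-0.000278302)/0.032433 = -2.812419
  θ̈ = (θ̇'−θ̇)/dt = (-0.012435338−-0.094523909)/0.032433 = 2.531020
  sinθ=-0.092770, cosθ=0.995688
  F = (M+m)·ẍ + m·l·cosθ·θ̈ − m·l·sinθ·θ̇² = -5.893037 + 0.574728 − -0.000189 = -5.318120
step 4→5:
  ẍ = (ẋ'−ẋ)/dt = (-0.321811049−-0.091493498)/0.032433 = -7.101334
  θ̈ = (θ̇'−θ̇)/dt = (0.253720136−-0.012435338)/0.032433 = 8.206317
  sinθ=-0.095822, cosθ=0.995398
  F = (M+m)·ẍ + m·l·cosθ·θ̈ − m·l·sinθ·θ̇² = -14.879864 + 1.862896 − -0.000003 = -13.016965
step 5→6:
  ẍ = (ẋ'−ẋ)/dt = (-0.207570081−-0.321811049)/0.032433 = 3.522368
  θ̈ = (θ̇'−θ̇)/dt = (0.060465942−0.253720136)/0.032433 = -5.958567
  sinθ=-0.096224, cosθ=0.995360
  F = (M+m)·ẍ + m·l·cosθ·θ̈ − m·l·sinθ·θ̇² = 7.380636 + -1.352587 − -0.001413 = 6.029462
step 6→7:
  ẍ = (ẋ'−ẋ)/dt = (-0.364085185−-0.207570081)/0.032433 = -4.825798
  θ̈ = (θ̇'−θ̇)/dt = (0.231724456−0.060465942)/0.032433 = 5.280378
  sinθ=-0.088030, cosθ=0.996118
  F = (M+m)·ẍ + m·l·cosθ·θ̈ − m·l·sinθ·θ̇² = -10.111794 + 1.199552 − -0.000073 = -8.912168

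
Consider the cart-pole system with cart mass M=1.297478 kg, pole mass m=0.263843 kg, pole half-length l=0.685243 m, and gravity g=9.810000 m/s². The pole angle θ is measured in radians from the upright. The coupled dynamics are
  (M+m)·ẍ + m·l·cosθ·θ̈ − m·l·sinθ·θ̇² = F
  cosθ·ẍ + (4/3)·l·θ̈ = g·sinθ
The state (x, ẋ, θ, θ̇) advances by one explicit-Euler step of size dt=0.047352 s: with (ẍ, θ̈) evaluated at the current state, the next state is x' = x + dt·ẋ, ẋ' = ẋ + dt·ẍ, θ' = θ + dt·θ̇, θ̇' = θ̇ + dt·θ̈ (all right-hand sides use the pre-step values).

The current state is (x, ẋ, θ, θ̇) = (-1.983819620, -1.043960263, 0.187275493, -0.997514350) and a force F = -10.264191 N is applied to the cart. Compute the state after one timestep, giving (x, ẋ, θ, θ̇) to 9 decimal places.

(-2.033253226, -1.409762995, 0.140041193, -0.509483572)

sinθ=0.186182720, cosθ=0.982515137
temp = (F + m·l·θ̇²·sinθ)/(M+m) = (-10.264191 + 0.033494065)/1.561321 = -6.552590361
θ̈ = (g·sinθ − cosθ·temp)/(l·(4/3 − m·cos²θ/(M+m))) = 10.306444879
ẍ = temp − m·l·θ̈·cosθ/(M+m) = -7.725180177
Euler: x'=-1.983819620+0.047352·-1.043960263=-2.033253226, ẋ'=-1.043960263+0.047352·-7.725180177=-1.409762995
       θ'=0.187275493+0.047352·-0.997514350=0.140041193, θ̇'=-0.997514350+0.047352·10.306444879=-0.509483572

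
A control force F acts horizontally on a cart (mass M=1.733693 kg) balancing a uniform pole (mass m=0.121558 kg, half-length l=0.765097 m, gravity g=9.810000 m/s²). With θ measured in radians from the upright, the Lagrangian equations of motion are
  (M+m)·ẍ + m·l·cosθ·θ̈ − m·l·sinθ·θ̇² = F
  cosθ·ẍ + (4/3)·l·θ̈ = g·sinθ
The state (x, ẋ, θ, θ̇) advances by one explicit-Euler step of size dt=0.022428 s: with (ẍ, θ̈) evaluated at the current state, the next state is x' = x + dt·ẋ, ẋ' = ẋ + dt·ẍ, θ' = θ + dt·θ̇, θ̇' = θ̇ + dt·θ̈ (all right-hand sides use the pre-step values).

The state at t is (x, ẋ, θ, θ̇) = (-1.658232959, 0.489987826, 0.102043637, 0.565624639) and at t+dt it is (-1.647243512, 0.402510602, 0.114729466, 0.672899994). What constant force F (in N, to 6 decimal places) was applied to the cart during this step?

ẍ = (ẋ'−ẋ)/dt = (0.402510602−0.489987826)/0.022428 = -3.900358
θ̈ = (θ̇'−θ̇)/dt = (0.672899994−0.565624639)/0.022428 = 4.783099
sinθ=0.101867, cosθ=0.994798
F = (M+m)·ẍ + m·l·cosθ·θ̈ − m·l·sinθ·θ̇² = -7.236143 + 0.442532 − 0.003031 = -6.796642

F = -6.796642 N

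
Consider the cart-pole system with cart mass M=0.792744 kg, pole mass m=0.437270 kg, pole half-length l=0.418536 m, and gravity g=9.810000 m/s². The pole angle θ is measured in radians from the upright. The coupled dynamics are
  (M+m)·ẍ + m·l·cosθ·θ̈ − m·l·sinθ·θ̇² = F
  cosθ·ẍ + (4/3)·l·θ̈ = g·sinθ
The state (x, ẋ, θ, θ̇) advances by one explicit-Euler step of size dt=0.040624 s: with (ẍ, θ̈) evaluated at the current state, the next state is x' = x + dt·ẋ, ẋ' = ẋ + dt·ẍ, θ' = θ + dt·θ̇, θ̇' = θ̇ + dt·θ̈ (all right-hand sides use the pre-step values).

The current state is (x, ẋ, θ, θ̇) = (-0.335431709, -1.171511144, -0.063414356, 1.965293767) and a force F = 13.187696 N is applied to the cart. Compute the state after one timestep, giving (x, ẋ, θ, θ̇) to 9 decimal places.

sinθ=-0.063371862, cosθ=0.997989983
temp = (F + m·l·θ̇²·sinθ)/(M+m) = (13.187696 + -0.044795452)/1.230014 = 10.685163378
θ̈ = (g·sinθ − cosθ·temp)/(l·(4/3 − m·cos²θ/(M+m))) = -27.534950053
ẍ = temp − m·l·θ̈·cosθ/(M+m) = 14.773841504
Euler: x'=-0.335431709+0.040624·-1.171511144=-0.383023178, ẋ'=-1.171511144+0.040624·14.773841504=-0.571338607
       θ'=-0.063414356+0.040624·1.965293767=0.016423738, θ̇'=1.965293767+0.040624·-27.534950053=0.846713956

(-0.383023178, -0.571338607, 0.016423738, 0.846713956)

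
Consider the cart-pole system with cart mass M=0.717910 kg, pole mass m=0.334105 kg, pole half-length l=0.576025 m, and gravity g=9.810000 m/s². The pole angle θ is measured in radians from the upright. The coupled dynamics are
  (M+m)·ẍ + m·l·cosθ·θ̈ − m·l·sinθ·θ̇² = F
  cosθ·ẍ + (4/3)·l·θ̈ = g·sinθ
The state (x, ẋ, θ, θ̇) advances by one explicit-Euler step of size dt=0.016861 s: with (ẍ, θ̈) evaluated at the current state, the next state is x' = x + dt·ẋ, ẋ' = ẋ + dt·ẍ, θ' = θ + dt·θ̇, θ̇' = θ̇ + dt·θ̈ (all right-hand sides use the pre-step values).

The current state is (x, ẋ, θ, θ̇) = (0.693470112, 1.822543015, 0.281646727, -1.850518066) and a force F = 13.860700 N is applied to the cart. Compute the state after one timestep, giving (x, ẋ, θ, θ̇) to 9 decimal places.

sinθ=0.277937869, cosθ=0.960599053
temp = (F + m·l·θ̇²·sinθ)/(M+m) = (13.860700 + 0.183171832)/1.052015 = 13.349497709
θ̈ = (g·sinθ − cosθ·temp)/(l·(4/3 − m·cos²θ/(M+m))) = -16.849926522
ẍ = temp − m·l·θ̈·cosθ/(M+m) = 16.310525892
Euler: x'=0.693470112+0.016861·1.822543015=0.724200010, ẋ'=1.822543015+0.016861·16.310525892=2.097554792
       θ'=0.281646727+0.016861·-1.850518066=0.250445142, θ̇'=-1.850518066+0.016861·-16.849926522=-2.134624677

(0.724200010, 2.097554792, 0.250445142, -2.134624677)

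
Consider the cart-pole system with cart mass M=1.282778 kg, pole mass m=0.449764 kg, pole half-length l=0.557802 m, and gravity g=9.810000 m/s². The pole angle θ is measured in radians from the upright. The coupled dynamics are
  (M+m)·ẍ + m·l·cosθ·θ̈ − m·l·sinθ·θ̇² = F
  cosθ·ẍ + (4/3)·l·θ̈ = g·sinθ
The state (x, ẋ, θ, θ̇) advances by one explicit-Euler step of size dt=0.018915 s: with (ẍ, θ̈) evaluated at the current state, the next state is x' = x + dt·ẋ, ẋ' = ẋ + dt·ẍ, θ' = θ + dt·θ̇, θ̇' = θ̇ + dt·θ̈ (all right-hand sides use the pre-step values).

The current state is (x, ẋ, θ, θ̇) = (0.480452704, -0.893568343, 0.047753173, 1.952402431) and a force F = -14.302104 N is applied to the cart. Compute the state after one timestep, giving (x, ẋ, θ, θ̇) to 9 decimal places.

sinθ=0.047735026, cosθ=0.998860034
temp = (F + m·l·θ̇²·sinθ)/(M+m) = (-14.302104 + 0.045649981)/1.732542 = -8.228634007
θ̈ = (g·sinθ − cosθ·temp)/(l·(4/3 − m·cos²θ/(M+m))) = 14.497059649
ẍ = temp − m·l·θ̈·cosθ/(M+m) = -10.325475243
Euler: x'=0.480452704+0.018915·-0.893568343=0.463550859, ẋ'=-0.893568343+0.018915·-10.325475243=-1.088874707
       θ'=0.047753173+0.018915·1.952402431=0.084682865, θ̇'=1.952402431+0.018915·14.497059649=2.226614314

(0.463550859, -1.088874707, 0.084682865, 2.226614314)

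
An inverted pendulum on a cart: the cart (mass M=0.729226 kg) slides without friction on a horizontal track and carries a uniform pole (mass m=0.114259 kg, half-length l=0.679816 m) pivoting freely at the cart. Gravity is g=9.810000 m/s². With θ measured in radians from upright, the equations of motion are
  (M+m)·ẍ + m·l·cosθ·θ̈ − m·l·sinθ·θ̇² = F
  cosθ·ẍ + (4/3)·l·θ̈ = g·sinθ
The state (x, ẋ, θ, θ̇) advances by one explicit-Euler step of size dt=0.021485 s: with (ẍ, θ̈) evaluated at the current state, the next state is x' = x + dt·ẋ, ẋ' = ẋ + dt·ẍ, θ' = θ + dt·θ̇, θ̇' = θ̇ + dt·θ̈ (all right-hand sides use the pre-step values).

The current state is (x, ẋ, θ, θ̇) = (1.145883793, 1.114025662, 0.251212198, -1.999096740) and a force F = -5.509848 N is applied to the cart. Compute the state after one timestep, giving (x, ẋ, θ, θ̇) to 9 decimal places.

(1.169818634, 0.955367220, 0.208261605, -1.771751305)

sinθ=0.248578291, cosθ=0.968611807
temp = (F + m·l·θ̇²·sinθ)/(M+m) = (-5.509848 + 0.077163625)/0.843485 = -6.440759913
θ̈ = (g·sinθ − cosθ·temp)/(l·(4/3 − m·cos²θ/(M+m))) = 10.581588766
ẍ = temp − m·l·θ̈·cosθ/(M+m) = -7.384614466
Euler: x'=1.145883793+0.021485·1.114025662=1.169818634, ẋ'=1.114025662+0.021485·-7.384614466=0.955367220
       θ'=0.251212198+0.021485·-1.999096740=0.208261605, θ̇'=-1.999096740+0.021485·10.581588766=-1.771751305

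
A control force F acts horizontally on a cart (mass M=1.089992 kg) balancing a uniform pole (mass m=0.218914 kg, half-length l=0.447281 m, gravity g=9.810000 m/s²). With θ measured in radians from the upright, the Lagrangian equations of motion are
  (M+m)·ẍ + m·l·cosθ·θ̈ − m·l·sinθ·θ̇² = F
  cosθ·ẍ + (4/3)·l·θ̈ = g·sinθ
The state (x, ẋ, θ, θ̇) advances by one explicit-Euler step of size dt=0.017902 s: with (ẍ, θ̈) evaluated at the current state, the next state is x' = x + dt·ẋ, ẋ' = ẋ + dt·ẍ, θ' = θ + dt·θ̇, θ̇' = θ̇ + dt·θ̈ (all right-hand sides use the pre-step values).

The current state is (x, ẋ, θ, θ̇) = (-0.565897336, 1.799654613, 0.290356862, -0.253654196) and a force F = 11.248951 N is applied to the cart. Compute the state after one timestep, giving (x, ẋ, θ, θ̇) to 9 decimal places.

sinθ=0.286294168, cosθ=0.958141769
temp = (F + m·l·θ̇²·sinθ)/(M+m) = (11.248951 + 0.001803643)/1.308906 = 8.595540584
θ̈ = (g·sinθ − cosθ·temp)/(l·(4/3 − m·cos²θ/(M+m))) = -10.284658939
ẍ = temp − m·l·θ̈·cosθ/(M+m) = 9.332706412
Euler: x'=-0.565897336+0.017902·1.799654613=-0.533679919, ẋ'=1.799654613+0.017902·9.332706412=1.966728723
       θ'=0.290356862+0.017902·-0.253654196=0.285815945, θ̇'=-0.253654196+0.017902·-10.284658939=-0.437770160

(-0.533679919, 1.966728723, 0.285815945, -0.437770160)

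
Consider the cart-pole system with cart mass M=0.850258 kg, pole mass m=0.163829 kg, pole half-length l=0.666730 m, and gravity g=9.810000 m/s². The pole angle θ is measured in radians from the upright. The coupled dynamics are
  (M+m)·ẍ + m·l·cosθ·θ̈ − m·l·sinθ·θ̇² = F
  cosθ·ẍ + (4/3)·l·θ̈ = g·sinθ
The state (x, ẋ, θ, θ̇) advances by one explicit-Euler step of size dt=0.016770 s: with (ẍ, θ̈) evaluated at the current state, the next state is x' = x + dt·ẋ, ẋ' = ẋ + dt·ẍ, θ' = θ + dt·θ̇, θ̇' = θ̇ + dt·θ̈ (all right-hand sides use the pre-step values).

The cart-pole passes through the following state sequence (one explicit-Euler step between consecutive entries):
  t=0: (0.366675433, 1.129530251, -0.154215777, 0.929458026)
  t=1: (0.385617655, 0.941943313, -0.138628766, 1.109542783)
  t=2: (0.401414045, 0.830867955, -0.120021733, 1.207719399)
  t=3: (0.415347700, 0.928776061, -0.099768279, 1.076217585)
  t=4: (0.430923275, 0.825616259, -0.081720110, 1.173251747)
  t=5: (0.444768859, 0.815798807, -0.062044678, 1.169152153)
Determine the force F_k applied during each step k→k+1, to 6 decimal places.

F_0 = -10.169901 N
F_1 = -6.064850 N
F_2 = 5.089247 N
F_3 = -5.596624 N
F_4 = -0.608004 N

step 0→1:
  ẍ = (ẋ'−ẋ)/dt = (0.941943313−1.129530251)/0.016770 = -11.185864
  θ̈ = (θ̇'−θ̇)/dt = (1.109542783−0.929458026)/0.016770 = 10.738507
  sinθ=-0.153605, cosθ=0.988132
  F = (M+m)·ẍ + m·l·cosθ·θ̈ − m·l·sinθ·θ̇² = -11.343439 + 1.159044 − -0.014495 = -10.169901
step 1→2:
  ẍ = (ẋ'−ẋ)/dt = (0.830867955−0.941943313)/0.016770 = -6.623456
  θ̈ = (θ̇'−θ̇)/dt = (1.207719399−1.109542783)/0.016770 = 5.854300
  sinθ=-0.138185, cosθ=0.990406
  F = (M+m)·ẍ + m·l·cosθ·θ̈ − m·l·sinθ·θ̇² = -6.716761 + 0.633329 − -0.018582 = -6.064850
step 2→3:
  ẍ = (ẋ'−ẋ)/dt = (0.928776061−0.830867955)/0.016770 = 5.838289
  θ̈ = (θ̇'−θ̇)/dt = (1.076217585−1.207719399)/0.016770 = -7.841492
  sinθ=-0.119734, cosθ=0.992806
  F = (M+m)·ẍ + m·l·cosθ·θ̈ − m·l·sinθ·θ̇² = 5.920533 + -0.850362 − -0.019076 = 5.089247
step 3→4:
  ẍ = (ẋ'−ẋ)/dt = (0.825616259−0.928776061)/0.016770 = -6.151449
  θ̈ = (θ̇'−θ̇)/dt = (1.173251747−1.076217585)/0.016770 = 5.786175
  sinθ=-0.099603, cosθ=0.995027
  F = (M+m)·ẍ + m·l·cosθ·θ̈ − m·l·sinθ·θ̇² = -6.238105 + 0.628879 − -0.012601 = -5.596624
step 4→5:
  ẍ = (ẋ'−ẋ)/dt = (0.815798807−0.825616259)/0.016770 = -0.585418
  θ̈ = (θ̇'−θ̇)/dt = (1.169152153−1.173251747)/0.016770 = -0.244460
  sinθ=-0.081629, cosθ=0.996663
  F = (M+m)·ẍ + m·l·cosθ·θ̈ − m·l·sinθ·θ̇² = -0.593664 + -0.026613 − -0.012274 = -0.608004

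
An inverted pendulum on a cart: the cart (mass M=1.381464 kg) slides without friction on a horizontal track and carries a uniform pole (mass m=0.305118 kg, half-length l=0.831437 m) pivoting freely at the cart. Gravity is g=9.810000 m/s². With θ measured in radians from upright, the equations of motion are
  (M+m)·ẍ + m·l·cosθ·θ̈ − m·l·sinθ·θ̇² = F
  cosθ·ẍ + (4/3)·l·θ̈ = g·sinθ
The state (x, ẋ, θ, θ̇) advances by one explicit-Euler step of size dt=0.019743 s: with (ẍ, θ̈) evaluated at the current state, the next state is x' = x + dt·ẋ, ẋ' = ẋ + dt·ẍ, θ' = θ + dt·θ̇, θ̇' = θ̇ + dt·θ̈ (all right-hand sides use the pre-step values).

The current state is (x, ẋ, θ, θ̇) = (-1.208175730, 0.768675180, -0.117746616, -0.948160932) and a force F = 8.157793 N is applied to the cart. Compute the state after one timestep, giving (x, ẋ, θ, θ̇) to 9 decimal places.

(-1.192999776, 0.882098921, -0.136466157, -1.070290523)

sinθ=-0.117474726, cosθ=0.993075873
temp = (F + m·l·θ̇²·sinθ)/(M+m) = (8.157793 + -0.026792037)/1.686582 = 4.820993562
θ̈ = (g·sinθ − cosθ·temp)/(l·(4/3 − m·cos²θ/(M+m))) = -6.185969280
ẍ = temp − m·l·θ̈·cosθ/(M+m) = 5.745010441
Euler: x'=-1.208175730+0.019743·0.768675180=-1.192999776, ẋ'=0.768675180+0.019743·5.745010441=0.882098921
       θ'=-0.117746616+0.019743·-0.948160932=-0.136466157, θ̇'=-0.948160932+0.019743·-6.185969280=-1.070290523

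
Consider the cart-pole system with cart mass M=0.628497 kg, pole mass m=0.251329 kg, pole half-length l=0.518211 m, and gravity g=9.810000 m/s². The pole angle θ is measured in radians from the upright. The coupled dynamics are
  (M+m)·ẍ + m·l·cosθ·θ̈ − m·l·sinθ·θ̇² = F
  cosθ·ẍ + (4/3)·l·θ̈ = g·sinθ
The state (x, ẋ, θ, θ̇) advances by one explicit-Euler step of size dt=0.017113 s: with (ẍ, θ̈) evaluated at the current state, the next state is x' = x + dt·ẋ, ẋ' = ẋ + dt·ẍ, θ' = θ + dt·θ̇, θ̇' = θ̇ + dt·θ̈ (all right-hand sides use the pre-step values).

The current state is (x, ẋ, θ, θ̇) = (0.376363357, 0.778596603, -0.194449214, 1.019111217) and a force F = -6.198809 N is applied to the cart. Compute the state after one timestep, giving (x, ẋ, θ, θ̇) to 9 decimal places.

(0.389687481, 0.634649114, -0.177009164, 1.176570486)

sinθ=-0.193226158, cosθ=0.981154245
temp = (F + m·l·θ̇²·sinθ)/(M+m) = (-6.198809 + -0.026137155)/0.879826 = -7.075201409
θ̈ = (g·sinθ − cosθ·temp)/(l·(4/3 − m·cos²θ/(M+m))) = 9.201149351
ẍ = temp − m·l·θ̈·cosθ/(M+m) = -8.411587067
Euler: x'=0.376363357+0.017113·0.778596603=0.389687481, ẋ'=0.778596603+0.017113·-8.411587067=0.634649114
       θ'=-0.194449214+0.017113·1.019111217=-0.177009164, θ̇'=1.019111217+0.017113·9.201149351=1.176570486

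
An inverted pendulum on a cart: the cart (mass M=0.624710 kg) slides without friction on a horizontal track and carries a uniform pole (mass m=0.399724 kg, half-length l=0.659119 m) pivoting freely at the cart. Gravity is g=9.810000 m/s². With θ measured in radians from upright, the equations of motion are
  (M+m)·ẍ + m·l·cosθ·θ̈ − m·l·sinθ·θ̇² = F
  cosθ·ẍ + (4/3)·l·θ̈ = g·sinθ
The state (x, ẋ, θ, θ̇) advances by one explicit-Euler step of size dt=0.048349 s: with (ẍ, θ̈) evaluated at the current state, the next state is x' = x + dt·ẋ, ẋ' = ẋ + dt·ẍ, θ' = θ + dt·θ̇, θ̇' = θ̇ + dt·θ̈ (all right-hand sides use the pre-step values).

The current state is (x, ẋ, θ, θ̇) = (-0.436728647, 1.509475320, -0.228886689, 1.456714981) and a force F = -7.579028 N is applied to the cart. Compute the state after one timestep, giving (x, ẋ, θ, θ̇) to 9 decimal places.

sinθ=-0.226893389, cosθ=0.973919601
temp = (F + m·l·θ̇²·sinθ)/(M+m) = (-7.579028 + -0.126851343)/1.024434 = -7.522084725
θ̈ = (g·sinθ − cosθ·temp)/(l·(4/3 − m·cos²θ/(M+m))) = 8.033098387
ẍ = temp − m·l·θ̈·cosθ/(M+m) = -9.534169452
Euler: x'=-0.436728647+0.048349·1.509475320=-0.363747025, ẋ'=1.509475320+0.048349·-9.534169452=1.048507761
       θ'=-0.228886689+0.048349·1.456714981=-0.158455976, θ̇'=1.456714981+0.048349·8.033098387=1.845107255

(-0.363747025, 1.048507761, -0.158455976, 1.845107255)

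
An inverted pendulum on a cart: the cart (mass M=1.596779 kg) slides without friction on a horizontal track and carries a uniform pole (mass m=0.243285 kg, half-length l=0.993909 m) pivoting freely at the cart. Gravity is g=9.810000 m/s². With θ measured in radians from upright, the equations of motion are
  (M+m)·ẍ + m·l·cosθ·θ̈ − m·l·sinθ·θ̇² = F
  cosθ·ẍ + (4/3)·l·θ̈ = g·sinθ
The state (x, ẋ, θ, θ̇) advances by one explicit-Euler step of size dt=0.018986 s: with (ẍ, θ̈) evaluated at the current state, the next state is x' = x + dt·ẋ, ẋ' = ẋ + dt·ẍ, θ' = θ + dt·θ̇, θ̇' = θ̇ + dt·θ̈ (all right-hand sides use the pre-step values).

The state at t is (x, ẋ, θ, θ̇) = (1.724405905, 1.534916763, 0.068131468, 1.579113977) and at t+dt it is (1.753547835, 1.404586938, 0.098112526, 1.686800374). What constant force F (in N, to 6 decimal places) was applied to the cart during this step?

F = -11.303912 N

ẍ = (ẋ'−ẋ)/dt = (1.404586938−1.534916763)/0.018986 = -6.864523
θ̈ = (θ̇'−θ̇)/dt = (1.686800374−1.579113977)/0.018986 = 5.671884
sinθ=0.068079, cosθ=0.997680
F = (M+m)·ẍ + m·l·cosθ·θ̈ − m·l·sinθ·θ̇² = -12.631161 + 1.368298 − 0.041049 = -11.303912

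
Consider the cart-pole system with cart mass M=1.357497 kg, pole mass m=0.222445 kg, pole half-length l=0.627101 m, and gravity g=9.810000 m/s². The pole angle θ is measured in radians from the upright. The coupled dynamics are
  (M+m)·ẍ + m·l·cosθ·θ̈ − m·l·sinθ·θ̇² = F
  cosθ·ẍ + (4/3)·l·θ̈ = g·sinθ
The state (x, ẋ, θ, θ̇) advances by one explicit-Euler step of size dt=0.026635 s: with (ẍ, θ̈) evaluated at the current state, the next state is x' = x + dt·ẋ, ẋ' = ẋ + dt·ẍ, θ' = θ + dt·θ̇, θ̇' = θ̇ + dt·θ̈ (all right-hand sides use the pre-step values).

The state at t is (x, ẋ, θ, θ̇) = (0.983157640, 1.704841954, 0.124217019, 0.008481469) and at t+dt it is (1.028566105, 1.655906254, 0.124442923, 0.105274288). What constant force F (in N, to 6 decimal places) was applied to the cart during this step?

ẍ = (ẋ'−ẋ)/dt = (1.655906254−1.704841954)/0.026635 = -1.837271
θ̈ = (θ̇'−θ̇)/dt = (0.105274288−0.008481469)/0.026635 = 3.634046
sinθ=0.123898, cosθ=0.992295
F = (M+m)·ẍ + m·l·cosθ·θ̈ − m·l·sinθ·θ̇² = -2.902781 + 0.503027 − 0.000001 = -2.399755

F = -2.399755 N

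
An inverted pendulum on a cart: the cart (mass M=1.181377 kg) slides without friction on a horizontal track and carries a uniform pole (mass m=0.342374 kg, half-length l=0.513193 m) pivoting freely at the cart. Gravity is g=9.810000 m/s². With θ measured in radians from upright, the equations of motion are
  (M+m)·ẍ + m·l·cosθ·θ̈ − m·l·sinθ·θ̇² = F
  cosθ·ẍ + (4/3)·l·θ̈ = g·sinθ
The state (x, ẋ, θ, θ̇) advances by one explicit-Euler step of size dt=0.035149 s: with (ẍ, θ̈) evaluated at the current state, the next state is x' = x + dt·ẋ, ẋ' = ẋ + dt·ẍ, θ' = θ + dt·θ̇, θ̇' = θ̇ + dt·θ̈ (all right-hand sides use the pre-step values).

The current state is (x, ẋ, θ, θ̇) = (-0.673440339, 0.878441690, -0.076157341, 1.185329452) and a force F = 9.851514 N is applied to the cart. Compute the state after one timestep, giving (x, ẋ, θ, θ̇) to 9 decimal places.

(-0.642563992, 1.156202543, -0.034494196, 0.742235467)

sinθ=-0.076083744, cosθ=0.997101431
temp = (F + m·l·θ̇²·sinθ)/(M+m) = (9.851514 + -0.018782419)/1.523751 = 6.452977935
θ̈ = (g·sinθ − cosθ·temp)/(l·(4/3 − m·cos²θ/(M+m))) = -12.606161923
ẍ = temp − m·l·θ̈·cosθ/(M+m) = 7.902382810
Euler: x'=-0.673440339+0.035149·0.878441690=-0.642563992, ẋ'=0.878441690+0.035149·7.902382810=1.156202543
       θ'=-0.076157341+0.035149·1.185329452=-0.034494196, θ̇'=1.185329452+0.035149·-12.606161923=0.742235467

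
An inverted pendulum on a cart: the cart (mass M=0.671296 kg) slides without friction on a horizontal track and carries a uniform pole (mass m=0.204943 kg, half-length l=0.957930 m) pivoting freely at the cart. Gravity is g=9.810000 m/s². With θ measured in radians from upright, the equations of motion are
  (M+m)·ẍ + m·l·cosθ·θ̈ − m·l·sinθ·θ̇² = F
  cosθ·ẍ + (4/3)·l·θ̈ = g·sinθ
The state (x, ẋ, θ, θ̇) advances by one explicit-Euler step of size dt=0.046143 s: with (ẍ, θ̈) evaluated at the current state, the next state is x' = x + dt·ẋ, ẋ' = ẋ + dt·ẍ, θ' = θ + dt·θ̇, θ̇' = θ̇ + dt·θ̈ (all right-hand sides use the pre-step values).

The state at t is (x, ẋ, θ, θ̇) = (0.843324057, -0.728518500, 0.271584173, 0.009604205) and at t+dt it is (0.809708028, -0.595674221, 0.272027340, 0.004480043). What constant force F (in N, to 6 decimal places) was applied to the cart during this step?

F = 2.501658 N

ẍ = (ẋ'−ẋ)/dt = (-0.595674221−-0.728518500)/0.046143 = 2.878969
θ̈ = (θ̇'−θ̇)/dt = (0.004480043−0.009604205)/0.046143 = -0.111050
sinθ=0.268258, cosθ=0.963347
F = (M+m)·ẍ + m·l·cosθ·θ̈ − m·l·sinθ·θ̇² = 2.522665 + -0.021002 − 0.000005 = 2.501658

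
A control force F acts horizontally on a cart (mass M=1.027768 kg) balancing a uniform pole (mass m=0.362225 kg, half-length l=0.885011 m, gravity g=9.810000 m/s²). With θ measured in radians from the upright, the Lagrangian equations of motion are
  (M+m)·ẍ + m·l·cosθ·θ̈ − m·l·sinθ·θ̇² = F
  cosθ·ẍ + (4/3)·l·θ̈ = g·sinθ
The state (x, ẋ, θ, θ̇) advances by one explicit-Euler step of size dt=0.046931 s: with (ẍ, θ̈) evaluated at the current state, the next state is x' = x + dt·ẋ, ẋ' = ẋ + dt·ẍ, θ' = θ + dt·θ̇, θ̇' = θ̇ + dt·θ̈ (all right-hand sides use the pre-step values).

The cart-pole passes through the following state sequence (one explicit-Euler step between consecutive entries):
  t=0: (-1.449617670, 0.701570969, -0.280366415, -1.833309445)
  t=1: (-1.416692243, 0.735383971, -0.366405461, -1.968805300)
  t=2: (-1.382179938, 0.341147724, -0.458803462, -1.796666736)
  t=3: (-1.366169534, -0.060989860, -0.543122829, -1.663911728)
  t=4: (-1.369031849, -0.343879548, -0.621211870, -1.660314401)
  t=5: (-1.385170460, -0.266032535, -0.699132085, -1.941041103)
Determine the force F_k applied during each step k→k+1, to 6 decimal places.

F_0 = 0.410209 N
F_1 = -10.133451 N
F_2 = -10.639103 N
F_3 = -7.898843 N
F_4 = 1.260676 N

step 0→1:
  ẍ = (ẋ'−ẋ)/dt = (0.735383971−0.701570969)/0.046931 = 0.720483
  θ̈ = (θ̇'−θ̇)/dt = (-1.968805300−-1.833309445)/0.046931 = -2.887129
  sinθ=-0.276708, cosθ=0.960954
  F = (M+m)·ẍ + m·l·cosθ·θ̈ − m·l·sinθ·θ̇² = 1.001467 + -0.889398 − -0.298140 = 0.410209
step 1→2:
  ẍ = (ẋ'−ẋ)/dt = (0.341147724−0.735383971)/0.046931 = -8.400338
  θ̈ = (θ̇'−θ̇)/dt = (-1.796666736−-1.968805300)/0.046931 = 3.667907
  sinθ=-0.358262, cosθ=0.933621
  F = (M+m)·ẍ + m·l·cosθ·θ̈ − m·l·sinθ·θ̇² = -11.676411 + 1.097782 − -0.445177 = -10.133451
step 2→3:
  ẍ = (ẋ'−ẋ)/dt = (-0.060989860−0.341147724)/0.046931 = -8.568698
  θ̈ = (θ̇'−θ̇)/dt = (-1.663911728−-1.796666736)/0.046931 = 2.828727
  sinθ=-0.442876, cosθ=0.896583
  F = (M+m)·ẍ + m·l·cosθ·θ̈ − m·l·sinθ·θ̇² = -11.910431 + 0.813034 − -0.458294 = -10.639103
step 3→4:
  ẍ = (ẋ'−ẋ)/dt = (-0.343879548−-0.060989860)/0.046931 = -6.027779
  θ̈ = (θ̇'−θ̇)/dt = (-1.660314401−-1.663911728)/0.046931 = 0.076651
  sinθ=-0.516812, cosθ=0.856099
  F = (M+m)·ẍ + m·l·cosθ·θ̈ − m·l·sinθ·θ̇² = -8.378570 + 0.021036 − -0.458691 = -7.898843
step 4→5:
  ẍ = (ẋ'−ẋ)/dt = (-0.266032535−-0.343879548)/0.046931 = 1.658755
  θ̈ = (θ̇'−θ̇)/dt = (-1.941041103−-1.660314401)/0.046931 = -5.981690
  sinθ=-0.582021, cosθ=0.813174
  F = (M+m)·ẍ + m·l·cosθ·θ̈ − m·l·sinθ·θ̇² = 2.305657 + -1.559317 − -0.514335 = 1.260676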